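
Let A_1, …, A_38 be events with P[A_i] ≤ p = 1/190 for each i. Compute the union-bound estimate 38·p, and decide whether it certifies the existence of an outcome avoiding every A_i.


Union bound: P[∪_{i=1}^{38} A_i] ≤ Σ_i P[A_i] ≤ 38·p = 38·(1/190) = 1/5.
Numerically: 1/5 ≈ 0.2000.
Is 1/5 < 1? YES.
Since P[∪ A_i] ≤ 1/5 < 1, the complement has P[∩ A_i^c] ≥ 1 − 1/5 = 4/5 > 0, so some outcome avoids every A_i.

38·p = 1/5 ≈ 0.2000; existence CERTIFIED by the union bound.


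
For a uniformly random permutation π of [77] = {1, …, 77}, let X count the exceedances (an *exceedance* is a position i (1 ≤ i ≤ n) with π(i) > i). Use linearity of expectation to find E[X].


Write X = Σ_{i=1}^{77} X_i, where X_i = 1_{π(i) > i}.
For each fixed i, π(i) is uniform over {1, …, 77} (marginal of a uniform permutation), so P[π(i) > i] = (n − i)/n. Summing: Σ_{i=1}^{77} (n − i)/n = (0 + 1 + … + 76)/77 = 77(77 − 1)/(2·77) = (77 − 1)/2.
Hence E[X] = Σ_{i=1}^{77} (77 − i)/77 = 38 ≈ 38.000.

E[X] = 38 = 38.000.


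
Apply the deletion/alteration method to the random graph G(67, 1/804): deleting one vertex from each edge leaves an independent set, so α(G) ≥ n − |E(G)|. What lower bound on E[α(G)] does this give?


E[|E(G)|] = C(67, 2)·p = 2211 · (1/804) = 11/4.
E[α(G)] ≥ n − E[|E(G)|] = 67 − 11/4 = 257/4.
Numerically: ≈ 64.250000.
(This is only a lower bound; the true E[α(G)] may be larger.)

E[α(G)] ≥ 257/4 ≈ 64.250000.


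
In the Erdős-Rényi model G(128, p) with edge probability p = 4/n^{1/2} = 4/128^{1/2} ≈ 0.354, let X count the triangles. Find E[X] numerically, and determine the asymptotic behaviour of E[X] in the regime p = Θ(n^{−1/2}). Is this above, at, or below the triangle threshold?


Number of potential triangles: C(128, 3) = 341376.
Each occurs with probability p³ ≈ (0.354)³ ≈ 4.41942e-02.
By linearity: E[X] = C(128, 3)·p³ ≈ 341376 · 4.41942e-02 ≈ 15086.830.
Since α = 1/2 < 1, p = c/n^{1/2} ≫ 1/n is above the triangle threshold p ~ 1/n. Asymptotically E[X] ~ (c³/6)·n^{3(1−α)} = (4³/6)·n^{1.5} → ∞; triangles are abundant w.h.p.

E[X] ≈ 15086.830; in regime p = Θ(1/n^{1/2}) E[X] diverges (above the triangle threshold p ~ 1/n).


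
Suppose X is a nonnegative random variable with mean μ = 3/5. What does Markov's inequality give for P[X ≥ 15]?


μ = E[X] = 3/5, a = 15.
Markov: P[X ≥ 15] ≤ μ/a = (3/5)/15 = 1/25.
Numerically: ≈ 0.040000.
(Since a = 15 > μ = 0.600000, the bound 1/25 is < 1 and informative.)

P[X ≥ 15] ≤ 1/25 ≈ 0.040000.


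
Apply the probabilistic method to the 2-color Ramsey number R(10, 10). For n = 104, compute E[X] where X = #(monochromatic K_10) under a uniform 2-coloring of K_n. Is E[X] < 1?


E[X] = C(104, 10) · 2^{1 − 45} = 26100986351440 · 2^{−44} = 26100986351440/17592186044416.
As a reduced fraction: E[X] = 1631311646965/1099511627776 ≈ 1.4837.
Is E[X] < 1? NO.
Since E[X] ≥ 1, the first-moment bound is inconclusive at n = 104; it does NOT by itself certify R(10, 10) > 104.

E[X] = 1631311646965/1099511627776 ≈ 1.4837; E[X] ≥ 1; first-moment method inconclusive here.


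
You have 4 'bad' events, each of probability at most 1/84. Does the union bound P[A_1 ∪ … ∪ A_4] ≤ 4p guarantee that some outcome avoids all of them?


Union bound: P[∪_{i=1}^{4} A_i] ≤ Σ_i P[A_i] ≤ 4·p = 4·(1/84) = 1/21.
Numerically: 1/21 ≈ 0.0476190.
Is 1/21 < 1? YES.
Since P[∪ A_i] ≤ 1/21 < 1, the complement has P[∩ A_i^c] ≥ 1 − 1/21 = 20/21 > 0, so some outcome avoids every A_i.

4·p = 1/21 ≈ 0.0476190; existence CERTIFIED by the union bound.


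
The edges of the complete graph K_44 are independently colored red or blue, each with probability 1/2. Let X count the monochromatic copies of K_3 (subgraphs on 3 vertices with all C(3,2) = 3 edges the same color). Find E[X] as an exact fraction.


Let X = Σ_S X_S over the C(44, 3) = 13244 subsets S of size 3, where X_S = 1 if the K_3 on S is monochromatic.
For a fixed S, the K_3 on S has C(3, 2) = 3 edges. P[all 3 edges red] = (1/2)^3, and likewise for blue, so P[monochromatic] = 2·(1/2)^3 = 2^{1 − 3} = 1/4.
Summing: E[X] = C(44, 3) · 2^{1 − 3} = 13244 · 1/4 = 3311.
Numerically: E[X] ≈ 3311.000000.

E[X] = C(44,3)·2^(1−C(3,2)) = 3311 ≈ 3311.000000.


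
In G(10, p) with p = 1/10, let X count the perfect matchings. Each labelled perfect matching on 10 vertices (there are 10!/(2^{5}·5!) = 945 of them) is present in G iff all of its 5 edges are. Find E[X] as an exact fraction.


K_10 has 10!/(2^{5}·5!) = 945 labelled perfect matchings.
For each such perfect matching H, let X_H = 1 if all 5 edges of H are present in G. Then P[X_H = 1] = p^{5} = (1/10)^{5} = 1/100000.
By linearity of expectation: E[X] = Σ_H E[X_H] = 945 · p^{5} = 945 · 1/100000 = 189/20000.
Numerically: E[X] ≈ 0.00945.

E[X] = 945 · (1/10)^{5} = 189/20000 ≈ 0.00945.


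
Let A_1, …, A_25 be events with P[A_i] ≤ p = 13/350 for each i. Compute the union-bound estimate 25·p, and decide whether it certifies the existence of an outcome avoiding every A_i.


Union bound: P[∪_{i=1}^{25} A_i] ≤ Σ_i P[A_i] ≤ 25·p = 25·(13/350) = 13/14.
Numerically: 13/14 ≈ 0.92857.
Is 13/14 < 1? YES.
Since P[∪ A_i] ≤ 13/14 < 1, the complement has P[∩ A_i^c] ≥ 1 − 13/14 = 1/14 > 0, so some outcome avoids every A_i.

25·p = 13/14 ≈ 0.92857; existence CERTIFIED by the union bound.


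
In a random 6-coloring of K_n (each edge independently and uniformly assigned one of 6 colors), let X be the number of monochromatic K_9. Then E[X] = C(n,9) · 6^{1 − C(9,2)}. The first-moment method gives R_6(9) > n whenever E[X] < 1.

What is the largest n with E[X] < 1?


We need C(n, 9) · 6^{1 − 36} < 1, i.e. C(n, 9) < 6^{36 − 1} = 1719070799748422591028658176.
Check values of n near the boundary:
  n = 4403: C(4403, 9) = 1699894433046281918452233150; 1699894433046281918452233150 < 1719070799748422591028658176? YES
  n = 4404: C(4404, 9) = 1703375445537161676647015880; 1703375445537161676647015880 < 1719070799748422591028658176? YES
  n = 4405: C(4405, 9) = 1706862792900636302463627150; 1706862792900636302463627150 < 1719070799748422591028658176? YES
  n = 4406: C(4406, 9) = 1710356485221788389505285700; 1710356485221788389505285700 < 1719070799748422591028658176? YES
  n = 4407: C(4407, 9) = 1713856532599459170657070050; 1713856532599459170657070050 < 1719070799748422591028658176? YES
  n = 4408: C(4408, 9) = 1717362945146264156457459600; 1717362945146264156457459600 < 1719070799748422591028658176? YES
  n = 4409: C(4409, 9) = 1720875732988608787686577131; 1720875732988608787686577131 < 1719070799748422591028658176? NO
  n = 4410: C(4410, 9) = 1724394906266704102180823710; 1724394906266704102180823710 < 1719070799748422591028658176? NO
The largest n with C(n, 9) < 1719070799748422591028658176 is n = 4408 (where E[X] = 35778394690547169926197075/35813974994758803979763712 ≈ 0.9990065). Hence R_6(9) > 4408, i.e. R_6(9) ≥ 4409.

Largest n = 4408; hence R_6(9) > 4408.


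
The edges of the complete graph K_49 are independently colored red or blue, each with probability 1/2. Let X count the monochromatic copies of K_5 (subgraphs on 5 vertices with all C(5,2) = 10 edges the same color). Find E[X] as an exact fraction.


Let X = Σ_S X_S over the C(49, 5) = 1906884 subsets S of size 5, where X_S = 1 if the K_5 on S is monochromatic.
For a fixed S, the K_5 on S has C(5, 2) = 10 edges. P[all 10 edges red] = (1/2)^10, and likewise for blue, so P[monochromatic] = 2·(1/2)^10 = 2^{1 − 10} = 1/512.
By linearity: E[X] = C(49, 5) · 2^{1 − 10} = 1906884 · 1/512 = 476721/128.
Numerically: E[X] ≈ 3724.383.

E[X] = C(49,5)·2^(1−C(5,2)) = 476721/128 ≈ 3724.383.


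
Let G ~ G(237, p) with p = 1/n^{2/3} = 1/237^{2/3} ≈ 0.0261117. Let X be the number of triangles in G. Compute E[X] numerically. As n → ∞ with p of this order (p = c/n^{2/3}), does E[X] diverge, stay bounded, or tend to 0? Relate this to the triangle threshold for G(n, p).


Number of potential triangles: C(237, 3) = 2190670.
Each occurs with probability p³ ≈ (0.0261117)³ ≈ 1.78034147e-05.
By linearity: E[X] = C(237, 3)·p³ ≈ 2190670 · 1.78034147e-05 ≈ 39.001406.
Since α = 2/3 < 1, p = c/n^{2/3} ≫ 1/n is above the triangle threshold p ~ 1/n. Asymptotically E[X] ~ (c³/6)·n^{3(1−α)} = (1³/6)·n^{1} → ∞; triangles are abundant w.h.p.

E[X] ≈ 39.001406; in regime p = Θ(1/n^{2/3}) E[X] diverges (above the triangle threshold p ~ 1/n).


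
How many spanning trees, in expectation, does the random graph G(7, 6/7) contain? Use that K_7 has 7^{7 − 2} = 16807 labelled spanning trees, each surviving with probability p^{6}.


K_7 has 7^{7 − 2} = 16807 labelled spanning trees.
For each such spanning tree H, let X_H = 1 if all 6 edges of H are present in G. Then P[X_H = 1] = p^{6} = (6/7)^{6} = 46656/117649.
Summing the indicators: E[X] = Σ_H E[X_H] = 16807 · p^{6} = 16807 · 46656/117649 = 46656/7.
Numerically: E[X] ≈ 6.67e+03.

E[X] = 16807 · (6/7)^{6} = 46656/7 ≈ 6.67e+03.


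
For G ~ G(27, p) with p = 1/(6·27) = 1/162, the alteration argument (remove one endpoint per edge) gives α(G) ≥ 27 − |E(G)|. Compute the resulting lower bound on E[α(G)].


E[|E(G)|] = C(27, 2)·p = 351 · (1/162) = 13/6.
E[α(G)] ≥ n − E[|E(G)|] = 27 − 13/6 = 149/6.
Numerically: ≈ 24.8333.
(This is only a lower bound; the true E[α(G)] may be larger.)

E[α(G)] ≥ 149/6 ≈ 24.8333.


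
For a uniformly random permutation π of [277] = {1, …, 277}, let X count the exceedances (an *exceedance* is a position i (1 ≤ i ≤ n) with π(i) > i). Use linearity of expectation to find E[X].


Write X = Σ_{i=1}^{277} X_i, where X_i = 1_{π(i) > i}.
For each fixed i, π(i) is uniform over {1, …, 277} (marginal of a uniform permutation), so P[π(i) > i] = (n − i)/n. Summing: Σ_{i=1}^{277} (n − i)/n = (0 + 1 + … + 276)/277 = 277(277 − 1)/(2·277) = (277 − 1)/2.
Hence E[X] = Σ_{i=1}^{277} (277 − i)/277 = 138 ≈ 138.000.

E[X] = 138 = 138.000.


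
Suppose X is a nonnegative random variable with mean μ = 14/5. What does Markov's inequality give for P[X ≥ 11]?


μ = E[X] = 14/5, a = 11.
Markov: P[X ≥ 11] ≤ μ/a = (14/5)/11 = 14/55.
Numerically: ≈ 0.255.
(Since a = 11 > μ = 2.800, the bound 14/55 is < 1 and informative.)

P[X ≥ 11] ≤ 14/55 ≈ 0.255.


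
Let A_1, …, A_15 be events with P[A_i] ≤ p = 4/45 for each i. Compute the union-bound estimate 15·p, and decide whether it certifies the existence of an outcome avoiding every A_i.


Union bound: P[∪_{i=1}^{15} A_i] ≤ Σ_i P[A_i] ≤ 15·p = 15·(4/45) = 4/3.
Numerically: 4/3 ≈ 1.3333.
Is 4/3 < 1? NO.
Since the bound 4/3 is ≥ 1, the union bound is uninformative here; it does NOT by itself certify existence.

15·p = 4/3 ≈ 1.3333; existence NOT certified by the union bound.


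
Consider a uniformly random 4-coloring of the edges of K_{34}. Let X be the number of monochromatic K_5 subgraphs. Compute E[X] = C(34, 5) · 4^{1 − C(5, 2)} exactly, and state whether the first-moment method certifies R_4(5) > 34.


E[X] = C(34, 5) · 4^{1 − 10} = 278256 · 4^{−9} = 278256/262144.
As a reduced fraction: E[X] = 17391/16384 ≈ 1.06146.
Is E[X] < 1? NO.
Since E[X] ≥ 1, the first-moment bound is inconclusive at n = 34; it does NOT by itself certify R_4(5) > 34.

E[X] = 17391/16384 ≈ 1.06146; E[X] ≥ 1; first-moment method inconclusive here.


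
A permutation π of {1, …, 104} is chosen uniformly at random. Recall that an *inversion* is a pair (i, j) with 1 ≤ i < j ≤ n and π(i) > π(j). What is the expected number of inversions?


Write X = Σ X_I over the C(104, 2) = 5356 pairs i < j, with X_I the indicator of one inversion.
There are 5356 indicators.
For each fixed pair i < j, the values π(i) and π(j) are two distinct elements of {1, …, 104} in uniformly random order; by symmetry P[π(i) > π(j)] = 1/2.
By linearity: E[X] = 5356 · (1/2) = C(104, 2) · (1/2) = 5356/2 = 2678 ≈ 2678.000000.

E[X] = 2678 = 2678.000000.


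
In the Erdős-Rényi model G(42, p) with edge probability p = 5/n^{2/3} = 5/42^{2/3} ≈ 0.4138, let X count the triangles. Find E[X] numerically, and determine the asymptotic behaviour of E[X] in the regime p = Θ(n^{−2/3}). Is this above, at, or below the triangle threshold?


Number of potential triangles: C(42, 3) = 11480.
Each occurs with probability p³ ≈ (0.4138)³ ≈ 7.086168e-02.
By linearity: E[X] = C(42, 3)·p³ ≈ 11480 · 7.086168e-02 ≈ 813.4921.
Since α = 2/3 < 1, p = c/n^{2/3} ≫ 1/n is above the triangle threshold p ~ 1/n. Asymptotically E[X] ~ (c³/6)·n^{3(1−α)} = (5³/6)·n^{1} → ∞; triangles are abundant w.h.p.

E[X] ≈ 813.4921; in regime p = Θ(1/n^{2/3}) E[X] diverges (above the triangle threshold p ~ 1/n).


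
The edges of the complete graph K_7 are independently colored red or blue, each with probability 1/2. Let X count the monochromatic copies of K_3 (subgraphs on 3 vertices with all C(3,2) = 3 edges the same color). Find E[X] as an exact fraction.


Let X = Σ_S X_S over the C(7, 3) = 35 subsets S of size 3, where X_S = 1 if the K_3 on S is monochromatic.
For a fixed S, the K_3 on S has C(3, 2) = 3 edges. P[all 3 edges red] = (1/2)^3, and likewise for blue, so P[monochromatic] = 2·(1/2)^3 = 2^{1 − 3} = 1/4.
By linearity of expectation: E[X] = C(7, 3) · 2^{1 − 3} = 35 · 1/4 = 35/4.
Numerically: E[X] ≈ 8.7500.

E[X] = C(7,3)·2^(1−C(3,2)) = 35/4 ≈ 8.7500.


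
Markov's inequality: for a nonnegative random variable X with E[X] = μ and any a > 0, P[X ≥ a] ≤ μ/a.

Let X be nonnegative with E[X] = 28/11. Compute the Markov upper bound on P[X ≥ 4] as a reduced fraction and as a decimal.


μ = E[X] = 28/11, a = 4.
Markov: P[X ≥ 4] ≤ μ/a = (28/11)/4 = 7/11.
Numerically: ≈ 0.63636.
(Since a = 4 > μ = 2.54545, the bound 7/11 is < 1 and informative.)

P[X ≥ 4] ≤ 7/11 ≈ 0.63636.


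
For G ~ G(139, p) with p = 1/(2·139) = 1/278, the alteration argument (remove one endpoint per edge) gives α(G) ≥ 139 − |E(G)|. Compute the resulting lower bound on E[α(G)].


E[|E(G)|] = C(139, 2)·p = 9591 · (1/278) = 69/2.
E[α(G)] ≥ n − E[|E(G)|] = 139 − 69/2 = 209/2.
Numerically: ≈ 104.500.
(This is only a lower bound; the true E[α(G)] may be larger.)

E[α(G)] ≥ 209/2 ≈ 104.500.


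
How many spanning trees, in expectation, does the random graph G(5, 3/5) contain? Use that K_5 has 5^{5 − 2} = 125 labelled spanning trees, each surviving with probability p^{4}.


K_5 has 5^{5 − 2} = 125 labelled spanning trees.
For each such spanning tree H, let X_H = 1 if all 4 edges of H are present in G. Then P[X_H = 1] = p^{4} = (3/5)^{4} = 81/625.
By linearity: E[X] = Σ_H E[X_H] = 125 · p^{4} = 125 · 81/625 = 81/5.
Numerically: E[X] ≈ 16.2.

E[X] = 125 · (3/5)^{4} = 81/5 ≈ 16.2.


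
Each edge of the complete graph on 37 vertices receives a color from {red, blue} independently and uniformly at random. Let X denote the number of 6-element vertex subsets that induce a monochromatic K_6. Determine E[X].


Let X = Σ_S X_S over the C(37, 6) = 2324784 subsets S of size 6, where X_S = 1 if the K_6 on S is monochromatic.
For a fixed S, the K_6 on S has C(6, 2) = 15 edges. P[all 15 edges red] = (1/2)^15, and likewise for blue, so P[monochromatic] = 2·(1/2)^15 = 2^{1 − 15} = 1/16384.
Summing: E[X] = C(37, 6) · 2^{1 − 15} = 2324784 · 1/16384 = 145299/1024.
Numerically: E[X] ≈ 141.8936.

E[X] = C(37,6)·2^(1−C(6,2)) = 145299/1024 ≈ 141.8936.


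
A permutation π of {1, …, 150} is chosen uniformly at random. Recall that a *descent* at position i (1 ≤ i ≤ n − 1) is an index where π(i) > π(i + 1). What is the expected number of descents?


Write X = Σ X_I over i = 1, …, 149, with X_I the indicator of one descent.
There are 149 indicators.
For each fixed i, the pair (π(i), π(i+1)) is a uniformly random ordered pair of distinct values from {1, …, 150}; by symmetry P[π(i) > π(i+1)] = 1/2.
By linearity: E[X] = 149 · (1/2) = (150 − 1) · (1/2) = 149/2 ≈ 74.500000.

E[X] = 149/2 = 74.500000.


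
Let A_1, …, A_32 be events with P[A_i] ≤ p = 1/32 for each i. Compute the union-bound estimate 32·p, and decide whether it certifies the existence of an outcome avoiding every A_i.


Union bound: P[∪_{i=1}^{32} A_i] ≤ Σ_i P[A_i] ≤ 32·p = 32·(1/32) = 1.
Numerically: 1 ≈ 1.00000.
Is 1 < 1? NO.
Since the bound 1 is ≥ 1, the union bound is uninformative here; it does NOT by itself certify existence.

32·p = 1 ≈ 1.00000; existence NOT certified by the union bound.


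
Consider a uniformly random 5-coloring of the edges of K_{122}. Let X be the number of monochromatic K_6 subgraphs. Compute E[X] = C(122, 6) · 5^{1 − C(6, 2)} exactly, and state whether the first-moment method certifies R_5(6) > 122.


E[X] = C(122, 6) · 5^{1 − 15} = 4042116078 · 5^{−14} = 4042116078/6103515625.
As a reduced fraction: E[X] = 4042116078/6103515625 ≈ 0.6623.
Is E[X] < 1? YES.
Since E[X] < 1, there exists a 5-coloring of K_{122} with no monochromatic K_6; hence R_5(6) > 122.

E[X] = 4042116078/6103515625 ≈ 0.6623; E[X] < 1, so R_5(6) > 122.


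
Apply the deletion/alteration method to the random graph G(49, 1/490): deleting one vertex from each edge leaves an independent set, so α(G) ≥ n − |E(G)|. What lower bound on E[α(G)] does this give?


E[|E(G)|] = C(49, 2)·p = 1176 · (1/490) = 12/5.
E[α(G)] ≥ n − E[|E(G)|] = 49 − 12/5 = 233/5.
Numerically: ≈ 46.60000.
(This is only a lower bound; the true E[α(G)] may be larger.)

E[α(G)] ≥ 233/5 ≈ 46.60000.


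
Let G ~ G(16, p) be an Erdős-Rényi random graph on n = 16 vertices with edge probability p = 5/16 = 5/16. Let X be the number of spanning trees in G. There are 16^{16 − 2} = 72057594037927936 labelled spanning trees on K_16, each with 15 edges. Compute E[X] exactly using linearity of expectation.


K_16 has 16^{16 − 2} = 72057594037927936 labelled spanning trees.
For each such spanning tree H, let X_H = 1 if all 15 edges of H are present in G. Then P[X_H = 1] = p^{15} = (5/16)^{15} = 30517578125/1152921504606846976.
By linearity: E[X] = Σ_H E[X_H] = 72057594037927936 · p^{15} = 72057594037927936 · 30517578125/1152921504606846976 = 30517578125/16.
Numerically: E[X] ≈ 1.90735e+09.

E[X] = 72057594037927936 · (5/16)^{15} = 30517578125/16 ≈ 1.90735e+09.


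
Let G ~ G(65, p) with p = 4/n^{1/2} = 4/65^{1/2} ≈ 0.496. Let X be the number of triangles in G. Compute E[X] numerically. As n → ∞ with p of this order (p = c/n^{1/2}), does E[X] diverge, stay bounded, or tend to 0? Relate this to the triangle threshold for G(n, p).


Number of potential triangles: C(65, 3) = 43680.
Each occurs with probability p³ ≈ (0.496)³ ≈ 1.22127e-01.
By linearity: E[X] = C(65, 3)·p³ ≈ 43680 · 1.22127e-01 ≈ 5334.486.
Since α = 1/2 < 1, p = c/n^{1/2} ≫ 1/n is above the triangle threshold p ~ 1/n. Asymptotically E[X] ~ (c³/6)·n^{3(1−α)} = (4³/6)·n^{1.5} → ∞; triangles are abundant w.h.p.

E[X] ≈ 5334.486; in regime p = Θ(1/n^{1/2}) E[X] diverges (above the triangle threshold p ~ 1/n).


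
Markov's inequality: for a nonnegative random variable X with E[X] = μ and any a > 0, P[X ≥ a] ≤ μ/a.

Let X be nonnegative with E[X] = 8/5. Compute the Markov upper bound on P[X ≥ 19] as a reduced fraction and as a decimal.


μ = E[X] = 8/5, a = 19.
Markov: P[X ≥ 19] ≤ μ/a = (8/5)/19 = 8/95.
Numerically: ≈ 0.0842.
(Since a = 19 > μ = 1.6000, the bound 8/95 is < 1 and informative.)

P[X ≥ 19] ≤ 8/95 ≈ 0.0842.


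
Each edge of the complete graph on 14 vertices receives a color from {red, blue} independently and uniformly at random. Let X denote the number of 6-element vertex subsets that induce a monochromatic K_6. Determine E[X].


Let X = Σ_S X_S over the C(14, 6) = 3003 subsets S of size 6, where X_S = 1 if the K_6 on S is monochromatic.
For a fixed S, the K_6 on S has C(6, 2) = 15 edges. P[all 15 edges red] = (1/2)^15, and likewise for blue, so P[monochromatic] = 2·(1/2)^15 = 2^{1 − 15} = 1/16384.
Summing: E[X] = C(14, 6) · 2^{1 − 15} = 3003 · 1/16384 = 3003/16384.
Numerically: E[X] ≈ 0.183.

E[X] = C(14,6)·2^(1−C(6,2)) = 3003/16384 ≈ 0.183.


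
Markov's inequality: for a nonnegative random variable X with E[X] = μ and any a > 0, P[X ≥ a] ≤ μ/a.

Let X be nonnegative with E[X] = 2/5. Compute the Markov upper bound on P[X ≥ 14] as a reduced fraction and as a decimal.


μ = E[X] = 2/5, a = 14.
Markov: P[X ≥ 14] ≤ μ/a = (2/5)/14 = 1/35.
Numerically: ≈ 0.02857.
(Since a = 14 > μ = 0.40000, the bound 1/35 is < 1 and informative.)

P[X ≥ 14] ≤ 1/35 ≈ 0.02857.


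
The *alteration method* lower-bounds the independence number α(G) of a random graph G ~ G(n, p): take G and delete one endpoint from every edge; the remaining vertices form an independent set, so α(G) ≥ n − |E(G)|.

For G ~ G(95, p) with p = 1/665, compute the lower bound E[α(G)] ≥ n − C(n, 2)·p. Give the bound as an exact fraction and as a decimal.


E[|E(G)|] = C(95, 2)·p = 4465 · (1/665) = 47/7.
E[α(G)] ≥ n − E[|E(G)|] = 95 − 47/7 = 618/7.
Numerically: ≈ 88.2857.
(This is only a lower bound; the true E[α(G)] may be larger.)

E[α(G)] ≥ 618/7 ≈ 88.2857.


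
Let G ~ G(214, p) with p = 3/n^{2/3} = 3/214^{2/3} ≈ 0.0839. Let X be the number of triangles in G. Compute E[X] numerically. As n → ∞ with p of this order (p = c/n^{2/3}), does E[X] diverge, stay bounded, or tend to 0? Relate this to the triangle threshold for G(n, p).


Number of potential triangles: C(214, 3) = 1610564.
Each occurs with probability p³ ≈ (0.0839)³ ≈ 5.89571e-04.
By linearity: E[X] = C(214, 3)·p³ ≈ 1610564 · 5.89571e-04 ≈ 949.542.
Since α = 2/3 < 1, p = c/n^{2/3} ≫ 1/n is above the triangle threshold p ~ 1/n. Asymptotically E[X] ~ (c³/6)·n^{3(1−α)} = (3³/6)·n^{1} → ∞; triangles are abundant w.h.p.

E[X] ≈ 949.542; in regime p = Θ(1/n^{2/3}) E[X] diverges (above the triangle threshold p ~ 1/n).


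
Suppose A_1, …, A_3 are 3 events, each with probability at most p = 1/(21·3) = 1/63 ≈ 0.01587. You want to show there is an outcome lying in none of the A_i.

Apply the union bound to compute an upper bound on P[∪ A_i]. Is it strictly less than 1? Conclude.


Union bound: P[∪_{i=1}^{3} A_i] ≤ Σ_i P[A_i] ≤ 3·p = 3·(1/63) = 1/21.
Numerically: 1/21 ≈ 0.04762.
Is 1/21 < 1? YES.
Since P[∪ A_i] ≤ 1/21 < 1, the complement has P[∩ A_i^c] ≥ 1 − 1/21 = 20/21 > 0, so some outcome avoids every A_i.

3·p = 1/21 ≈ 0.04762; existence CERTIFIED by the union bound.


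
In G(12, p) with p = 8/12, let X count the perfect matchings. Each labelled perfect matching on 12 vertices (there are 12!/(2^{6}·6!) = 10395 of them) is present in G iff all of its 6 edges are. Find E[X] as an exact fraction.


K_12 has 12!/(2^{6}·6!) = 10395 labelled perfect matchings.
For each such perfect matching H, let X_H = 1 if all 6 edges of H are present in G. Then P[X_H = 1] = p^{6} = (2/3)^{6} = 64/729.
Summing the indicators: E[X] = Σ_H E[X_H] = 10395 · p^{6} = 10395 · 64/729 = 24640/27.
Numerically: E[X] ≈ 912.6.

E[X] = 10395 · (2/3)^{6} = 24640/27 ≈ 912.6.


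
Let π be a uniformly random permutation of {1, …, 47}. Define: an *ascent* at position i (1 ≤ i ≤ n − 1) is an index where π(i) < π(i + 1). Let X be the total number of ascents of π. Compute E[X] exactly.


Write X = Σ X_I over i = 1, …, 46, with X_I the indicator of one ascent.
There are 46 indicators.
For each fixed i, the pair (π(i), π(i+1)) is a uniformly random ordered pair of distinct values from {1, …, 47}; by symmetry P[π(i) < π(i+1)] = 1/2.
By linearity: E[X] = 46 · (1/2) = (47 − 1) · (1/2) = 23 ≈ 23.000000.

E[X] = 23 = 23.000000.


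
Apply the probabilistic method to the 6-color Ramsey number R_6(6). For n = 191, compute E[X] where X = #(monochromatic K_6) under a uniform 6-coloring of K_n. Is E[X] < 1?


E[X] = C(191, 6) · 6^{1 − 15} = 62291483793 · 6^{−14} = 62291483793/78364164096.
As a reduced fraction: E[X] = 6921275977/8707129344 ≈ 0.795.
Is E[X] < 1? YES.
Since E[X] < 1, there exists a 6-coloring of K_{191} with no monochromatic K_6; hence R_6(6) > 191.

E[X] = 6921275977/8707129344 ≈ 0.795; E[X] < 1, so R_6(6) > 191.


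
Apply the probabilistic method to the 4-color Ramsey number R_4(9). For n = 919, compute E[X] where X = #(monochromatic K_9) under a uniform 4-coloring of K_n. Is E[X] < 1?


E[X] = C(919, 9) · 4^{1 − 36} = 1238828681639563077558 · 4^{−35} = 1238828681639563077558/1180591620717411303424.
As a reduced fraction: E[X] = 619414340819781538779/590295810358705651712 ≈ 1.049.
Is E[X] < 1? NO.
Since E[X] ≥ 1, the first-moment bound is inconclusive at n = 919; it does NOT by itself certify R_4(9) > 919.

E[X] = 619414340819781538779/590295810358705651712 ≈ 1.049; E[X] ≥ 1; first-moment method inconclusive here.


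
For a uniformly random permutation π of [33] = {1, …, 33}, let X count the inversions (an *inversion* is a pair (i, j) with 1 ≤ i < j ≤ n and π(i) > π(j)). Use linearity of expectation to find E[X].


Write X = Σ X_I over the C(33, 2) = 528 pairs i < j, with X_I the indicator of one inversion.
There are 528 indicators.
For each fixed pair i < j, the values π(i) and π(j) are two distinct elements of {1, …, 33} in uniformly random order; by symmetry P[π(i) > π(j)] = 1/2.
By linearity: E[X] = 528 · (1/2) = C(33, 2) · (1/2) = 528/2 = 264 ≈ 264.00000.

E[X] = 264 = 264.00000.


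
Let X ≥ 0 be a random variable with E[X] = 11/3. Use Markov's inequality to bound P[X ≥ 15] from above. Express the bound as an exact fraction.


μ = E[X] = 11/3, a = 15.
Markov: P[X ≥ 15] ≤ μ/a = (11/3)/15 = 11/45.
Numerically: ≈ 0.244444.
(Since a = 15 > μ = 3.666667, the bound 11/45 is < 1 and informative.)

P[X ≥ 15] ≤ 11/45 ≈ 0.244444.


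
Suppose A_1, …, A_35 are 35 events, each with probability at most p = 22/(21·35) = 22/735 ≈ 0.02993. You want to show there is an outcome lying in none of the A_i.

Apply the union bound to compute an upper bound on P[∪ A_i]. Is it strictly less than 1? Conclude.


Union bound: P[∪_{i=1}^{35} A_i] ≤ Σ_i P[A_i] ≤ 35·p = 35·(22/735) = 22/21.
Numerically: 22/21 ≈ 1.04762.
Is 22/21 < 1? NO.
Since the bound 22/21 is ≥ 1, the union bound is uninformative here; it does NOT by itself certify existence.

35·p = 22/21 ≈ 1.04762; existence NOT certified by the union bound.


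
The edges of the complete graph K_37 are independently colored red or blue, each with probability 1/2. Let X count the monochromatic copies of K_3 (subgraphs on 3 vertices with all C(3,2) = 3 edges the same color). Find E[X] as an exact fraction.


Let X = Σ_S X_S over the C(37, 3) = 7770 subsets S of size 3, where X_S = 1 if the K_3 on S is monochromatic.
For a fixed S, the K_3 on S has C(3, 2) = 3 edges. P[all 3 edges red] = (1/2)^3, and likewise for blue, so P[monochromatic] = 2·(1/2)^3 = 2^{1 − 3} = 1/4.
By linearity: E[X] = C(37, 3) · 2^{1 − 3} = 7770 · 1/4 = 3885/2.
Numerically: E[X] ≈ 1942.500000.

E[X] = C(37,3)·2^(1−C(3,2)) = 3885/2 ≈ 1942.500000.


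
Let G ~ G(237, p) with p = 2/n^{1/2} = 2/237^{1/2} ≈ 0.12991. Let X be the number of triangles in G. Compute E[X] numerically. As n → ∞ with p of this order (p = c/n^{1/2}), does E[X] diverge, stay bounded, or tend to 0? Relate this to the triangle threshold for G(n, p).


Number of potential triangles: C(237, 3) = 2190670.
Each occurs with probability p³ ≈ (0.12991)³ ≈ 2.1926407e-03.
By linearity: E[X] = C(237, 3)·p³ ≈ 2190670 · 2.1926407e-03 ≈ 4803.35217.
Since α = 1/2 < 1, p = c/n^{1/2} ≫ 1/n is above the triangle threshold p ~ 1/n. Asymptotically E[X] ~ (c³/6)·n^{3(1−α)} = (2³/6)·n^{1.5} → ∞; triangles are abundant w.h.p.

E[X] ≈ 4803.35217; in regime p = Θ(1/n^{1/2}) E[X] diverges (above the triangle threshold p ~ 1/n).


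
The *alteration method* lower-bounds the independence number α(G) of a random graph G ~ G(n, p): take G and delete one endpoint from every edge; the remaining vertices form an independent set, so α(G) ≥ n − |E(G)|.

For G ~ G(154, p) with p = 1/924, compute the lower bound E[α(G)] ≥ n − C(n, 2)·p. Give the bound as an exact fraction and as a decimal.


E[|E(G)|] = C(154, 2)·p = 11781 · (1/924) = 51/4.
E[α(G)] ≥ n − E[|E(G)|] = 154 − 51/4 = 565/4.
Numerically: ≈ 141.250.
(This is only a lower bound; the true E[α(G)] may be larger.)

E[α(G)] ≥ 565/4 ≈ 141.250.


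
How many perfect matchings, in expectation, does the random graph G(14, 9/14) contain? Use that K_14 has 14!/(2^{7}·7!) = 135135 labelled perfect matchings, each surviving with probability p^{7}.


K_14 has 14!/(2^{7}·7!) = 135135 labelled perfect matchings.
For each such perfect matching H, let X_H = 1 if all 7 edges of H are present in G. Then P[X_H = 1] = p^{7} = (9/14)^{7} = 4782969/105413504.
Summing the indicators: E[X] = Σ_H E[X_H] = 135135 · p^{7} = 135135 · 4782969/105413504 = 92335216545/15059072.
Numerically: E[X] ≈ 6131.5.

E[X] = 135135 · (9/14)^{7} = 92335216545/15059072 ≈ 6131.5.


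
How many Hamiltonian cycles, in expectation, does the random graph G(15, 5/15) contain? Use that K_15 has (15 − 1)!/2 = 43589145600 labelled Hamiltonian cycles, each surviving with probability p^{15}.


K_15 has (15 − 1)!/2 = 43589145600 labelled Hamiltonian cycles.
For each such Hamiltonian cycle H, let X_H = 1 if all 15 edges of H are present in G. Then P[X_H = 1] = p^{15} = (1/3)^{15} = 1/14348907.
Summing the indicators: E[X] = Σ_H E[X_H] = 43589145600 · p^{15} = 43589145600 · 1/14348907 = 179379200/59049.
Numerically: E[X] ≈ 3037.8.

E[X] = 43589145600 · (1/3)^{15} = 179379200/59049 ≈ 3037.8.


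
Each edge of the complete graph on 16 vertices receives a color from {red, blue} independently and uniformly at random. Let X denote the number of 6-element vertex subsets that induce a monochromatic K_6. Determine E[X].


Let X = Σ_S X_S over the C(16, 6) = 8008 subsets S of size 6, where X_S = 1 if the K_6 on S is monochromatic.
For a fixed S, the K_6 on S has C(6, 2) = 15 edges. P[all 15 edges red] = (1/2)^15, and likewise for blue, so P[monochromatic] = 2·(1/2)^15 = 2^{1 − 15} = 1/16384.
Summing: E[X] = C(16, 6) · 2^{1 − 15} = 8008 · 1/16384 = 1001/2048.
Numerically: E[X] ≈ 0.489.

E[X] = C(16,6)·2^(1−C(6,2)) = 1001/2048 ≈ 0.489.


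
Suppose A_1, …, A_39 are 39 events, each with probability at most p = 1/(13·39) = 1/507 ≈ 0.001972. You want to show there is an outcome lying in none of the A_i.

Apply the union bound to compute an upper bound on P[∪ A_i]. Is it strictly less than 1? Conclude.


Union bound: P[∪_{i=1}^{39} A_i] ≤ Σ_i P[A_i] ≤ 39·p = 39·(1/507) = 1/13.
Numerically: 1/13 ≈ 0.076923.
Is 1/13 < 1? YES.
Since P[∪ A_i] ≤ 1/13 < 1, the complement has P[∩ A_i^c] ≥ 1 − 1/13 = 12/13 > 0, so some outcome avoids every A_i.

39·p = 1/13 ≈ 0.076923; existence CERTIFIED by the union bound.


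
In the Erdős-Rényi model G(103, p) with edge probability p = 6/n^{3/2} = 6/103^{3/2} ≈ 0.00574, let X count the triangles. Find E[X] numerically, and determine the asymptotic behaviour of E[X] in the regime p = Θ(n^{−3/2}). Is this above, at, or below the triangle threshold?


Number of potential triangles: C(103, 3) = 176851.
Each occurs with probability p³ ≈ (0.00574)³ ≈ 1.89098e-07.
By linearity: E[X] = C(103, 3)·p³ ≈ 176851 · 1.89098e-07 ≈ 0.033.
Since α = 3/2 > 1, p = c/n^{3/2} = o(1/n) is below the triangle threshold p ~ 1/n. Asymptotically E[X] ~ (c³/6)·n^{3(1−α)} = (6³/6)·n^{-1.5} → 0, so by Markov's inequality G has no triangles w.h.p.

E[X] ≈ 0.033; in regime p = Θ(1/n^{3/2}) E[X] tends to 0 (below the triangle threshold p ~ 1/n).


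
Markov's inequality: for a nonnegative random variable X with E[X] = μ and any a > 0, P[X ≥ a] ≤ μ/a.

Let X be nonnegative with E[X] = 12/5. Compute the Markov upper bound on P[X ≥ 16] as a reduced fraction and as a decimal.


μ = E[X] = 12/5, a = 16.
Markov: P[X ≥ 16] ≤ μ/a = (12/5)/16 = 3/20.
Numerically: ≈ 0.15000.
(Since a = 16 > μ = 2.40000, the bound 3/20 is < 1 and informative.)

P[X ≥ 16] ≤ 3/20 ≈ 0.15000.


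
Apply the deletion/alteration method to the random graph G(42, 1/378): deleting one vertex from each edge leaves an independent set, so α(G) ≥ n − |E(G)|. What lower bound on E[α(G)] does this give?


E[|E(G)|] = C(42, 2)·p = 861 · (1/378) = 41/18.
E[α(G)] ≥ n − E[|E(G)|] = 42 − 41/18 = 715/18.
Numerically: ≈ 39.722.
(This is only a lower bound; the true E[α(G)] may be larger.)

E[α(G)] ≥ 715/18 ≈ 39.722.


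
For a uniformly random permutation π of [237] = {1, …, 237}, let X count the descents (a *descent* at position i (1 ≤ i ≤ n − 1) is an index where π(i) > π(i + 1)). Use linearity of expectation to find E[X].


Write X = Σ X_I over i = 1, …, 236, with X_I the indicator of one descent.
There are 236 indicators.
For each fixed i, the pair (π(i), π(i+1)) is a uniformly random ordered pair of distinct values from {1, …, 237}; by symmetry P[π(i) > π(i+1)] = 1/2.
By linearity: E[X] = 236 · (1/2) = (237 − 1) · (1/2) = 118 ≈ 118.000000.

E[X] = 118 = 118.000000.


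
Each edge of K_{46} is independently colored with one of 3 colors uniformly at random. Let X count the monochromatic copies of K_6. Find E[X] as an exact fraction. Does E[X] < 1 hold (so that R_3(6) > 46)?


E[X] = C(46, 6) · 3^{1 − 15} = 9366819 · 3^{−14} = 9366819/4782969.
As a reduced fraction: E[X] = 3122273/1594323 ≈ 1.95837.
Is E[X] < 1? NO.
Since E[X] ≥ 1, the first-moment bound is inconclusive at n = 46; it does NOT by itself certify R_3(6) > 46.

E[X] = 3122273/1594323 ≈ 1.95837; E[X] ≥ 1; first-moment method inconclusive here.


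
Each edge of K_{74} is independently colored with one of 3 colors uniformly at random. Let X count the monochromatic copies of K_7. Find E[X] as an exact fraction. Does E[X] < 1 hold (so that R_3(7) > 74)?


E[X] = C(74, 7) · 3^{1 − 21} = 1799579064 · 3^{−20} = 1799579064/3486784401.
As a reduced fraction: E[X] = 599859688/1162261467 ≈ 0.5161.
Is E[X] < 1? YES.
Since E[X] < 1, there exists a 3-coloring of K_{74} with no monochromatic K_7; hence R_3(7) > 74.

E[X] = 599859688/1162261467 ≈ 0.5161; E[X] < 1, so R_3(7) > 74.


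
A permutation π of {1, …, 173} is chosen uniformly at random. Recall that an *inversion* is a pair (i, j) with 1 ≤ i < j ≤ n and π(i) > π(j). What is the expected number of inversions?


Write X = Σ X_I over the C(173, 2) = 14878 pairs i < j, with X_I the indicator of one inversion.
There are 14878 indicators.
For each fixed pair i < j, the values π(i) and π(j) are two distinct elements of {1, …, 173} in uniformly random order; by symmetry P[π(i) > π(j)] = 1/2.
By linearity: E[X] = 14878 · (1/2) = C(173, 2) · (1/2) = 14878/2 = 7439 ≈ 7439.000000.

E[X] = 7439 = 7439.000000.


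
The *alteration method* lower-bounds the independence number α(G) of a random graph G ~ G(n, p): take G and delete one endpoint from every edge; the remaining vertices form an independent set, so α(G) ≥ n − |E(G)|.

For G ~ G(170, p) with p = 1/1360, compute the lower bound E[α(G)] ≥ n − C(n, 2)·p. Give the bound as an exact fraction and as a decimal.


E[|E(G)|] = C(170, 2)·p = 14365 · (1/1360) = 169/16.
E[α(G)] ≥ n − E[|E(G)|] = 170 − 169/16 = 2551/16.
Numerically: ≈ 159.437500.
(This is only a lower bound; the true E[α(G)] may be larger.)

E[α(G)] ≥ 2551/16 ≈ 159.437500.


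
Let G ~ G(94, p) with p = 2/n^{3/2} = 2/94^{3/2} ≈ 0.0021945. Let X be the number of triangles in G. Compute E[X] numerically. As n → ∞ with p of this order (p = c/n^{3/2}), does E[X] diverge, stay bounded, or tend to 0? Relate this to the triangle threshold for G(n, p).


Number of potential triangles: C(94, 3) = 134044.
Each occurs with probability p³ ≈ (0.0021945)³ ≈ 1.0568531e-08.
By linearity: E[X] = C(94, 3)·p³ ≈ 134044 · 1.0568531e-08 ≈ 0.00142.
Since α = 3/2 > 1, p = c/n^{3/2} = o(1/n) is below the triangle threshold p ~ 1/n. Asymptotically E[X] ~ (c³/6)·n^{3(1−α)} = (2³/6)·n^{-1.5} → 0, so by Markov's inequality G has no triangles w.h.p.

E[X] ≈ 0.00142; in regime p = Θ(1/n^{3/2}) E[X] tends to 0 (below the triangle threshold p ~ 1/n).


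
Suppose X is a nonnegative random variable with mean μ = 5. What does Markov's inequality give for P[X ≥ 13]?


μ = E[X] = 5, a = 13.
Markov: P[X ≥ 13] ≤ μ/a = (5)/13 = 5/13.
Numerically: ≈ 0.384615.
(Since a = 13 > μ = 5.000000, the bound 5/13 is < 1 and informative.)

P[X ≥ 13] ≤ 5/13 ≈ 0.384615.


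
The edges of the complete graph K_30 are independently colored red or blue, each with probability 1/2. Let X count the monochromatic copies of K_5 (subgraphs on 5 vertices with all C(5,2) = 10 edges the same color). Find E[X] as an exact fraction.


Let X = Σ_S X_S over the C(30, 5) = 142506 subsets S of size 5, where X_S = 1 if the K_5 on S is monochromatic.
For a fixed S, the K_5 on S has C(5, 2) = 10 edges. P[all 10 edges red] = (1/2)^10, and likewise for blue, so P[monochromatic] = 2·(1/2)^10 = 2^{1 − 10} = 1/512.
Summing: E[X] = C(30, 5) · 2^{1 − 10} = 142506 · 1/512 = 71253/256.
Numerically: E[X] ≈ 278.332031.

E[X] = C(30,5)·2^(1−C(5,2)) = 71253/256 ≈ 278.332031.


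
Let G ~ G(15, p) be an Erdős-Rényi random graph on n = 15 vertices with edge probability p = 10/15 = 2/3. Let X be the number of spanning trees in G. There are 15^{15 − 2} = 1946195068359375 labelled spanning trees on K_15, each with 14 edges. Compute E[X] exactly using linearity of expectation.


K_15 has 15^{15 − 2} = 1946195068359375 labelled spanning trees.
For each such spanning tree H, let X_H = 1 if all 14 edges of H are present in G. Then P[X_H = 1] = p^{14} = (2/3)^{14} = 16384/4782969.
By linearity: E[X] = Σ_H E[X_H] = 1946195068359375 · p^{14} = 1946195068359375 · 16384/4782969 = 20000000000000/3.
Numerically: E[X] ≈ 6.66667e+12.

E[X] = 1946195068359375 · (2/3)^{14} = 20000000000000/3 ≈ 6.66667e+12.


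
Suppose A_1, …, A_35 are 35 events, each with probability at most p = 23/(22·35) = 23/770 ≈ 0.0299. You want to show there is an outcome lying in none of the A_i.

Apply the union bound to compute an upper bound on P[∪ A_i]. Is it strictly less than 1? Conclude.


Union bound: P[∪_{i=1}^{35} A_i] ≤ Σ_i P[A_i] ≤ 35·p = 35·(23/770) = 23/22.
Numerically: 23/22 ≈ 1.0455.
Is 23/22 < 1? NO.
Since the bound 23/22 is ≥ 1, the union bound is uninformative here; it does NOT by itself certify existence.

35·p = 23/22 ≈ 1.0455; existence NOT certified by the union bound.


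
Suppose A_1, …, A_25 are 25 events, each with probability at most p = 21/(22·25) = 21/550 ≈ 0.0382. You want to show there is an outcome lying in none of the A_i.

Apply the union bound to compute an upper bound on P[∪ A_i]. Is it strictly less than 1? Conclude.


Union bound: P[∪_{i=1}^{25} A_i] ≤ Σ_i P[A_i] ≤ 25·p = 25·(21/550) = 21/22.
Numerically: 21/22 ≈ 0.9545.
Is 21/22 < 1? YES.
Since P[∪ A_i] ≤ 21/22 < 1, the complement has P[∩ A_i^c] ≥ 1 − 21/22 = 1/22 > 0, so some outcome avoids every A_i.

25·p = 21/22 ≈ 0.9545; existence CERTIFIED by the union bound.


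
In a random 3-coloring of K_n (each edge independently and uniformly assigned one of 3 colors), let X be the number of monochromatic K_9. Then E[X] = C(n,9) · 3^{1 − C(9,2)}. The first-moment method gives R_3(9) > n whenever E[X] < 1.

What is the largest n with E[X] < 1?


We need C(n, 9) · 3^{1 − 36} < 1, i.e. C(n, 9) < 3^{36 − 1} = 50031545098999707.
Check values of n near the boundary:
  n = 296: C(296, 9) = 42513789098994080; 42513789098994080 < 50031545098999707? YES
  n = 297: C(297, 9) = 43842345008337645; 43842345008337645 < 50031545098999707? YES
  n = 298: C(298, 9) = 45207677551849890; 45207677551849890 < 50031545098999707? YES
  n = 299: C(299, 9) = 46610674441390059; 46610674441390059 < 50031545098999707? YES
  n = 300: C(300, 9) = 48052241692154700; 48052241692154700 < 50031545098999707? YES
  n = 301: C(301, 9) = 49533303936090975; 49533303936090975 < 50031545098999707? YES
  n = 302: C(302, 9) = 51054804739588650; 51054804739588650 < 50031545098999707? NO
  n = 303: C(303, 9) = 52617706925494425; 52617706925494425 < 50031545098999707? NO
The largest n with C(n, 9) < 50031545098999707 is n = 301 (where E[X] = 16511101312030325/16677181699666569 ≈ 0.9900415). Hence R_3(9) > 301, i.e. R_3(9) ≥ 302.

Largest n = 301; hence R_3(9) > 301.
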